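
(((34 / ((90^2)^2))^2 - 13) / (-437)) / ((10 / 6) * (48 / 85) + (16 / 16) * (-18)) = -237833133524995087 / 136382773808250000000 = -0.00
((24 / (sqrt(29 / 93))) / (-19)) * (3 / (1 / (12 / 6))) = -144 * sqrt(2697) / 551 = -13.57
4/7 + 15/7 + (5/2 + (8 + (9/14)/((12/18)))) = 397/28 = 14.18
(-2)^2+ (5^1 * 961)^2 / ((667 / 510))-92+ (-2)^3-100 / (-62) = 365019723608 / 20677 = 17653417.98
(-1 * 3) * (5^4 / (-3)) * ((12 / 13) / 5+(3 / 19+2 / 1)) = 361625 / 247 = 1464.07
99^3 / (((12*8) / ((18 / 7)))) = 2910897 / 112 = 25990.15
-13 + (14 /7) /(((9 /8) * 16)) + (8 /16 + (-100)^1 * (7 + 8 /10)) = -14263 /18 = -792.39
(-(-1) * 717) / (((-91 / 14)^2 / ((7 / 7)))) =2868 / 169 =16.97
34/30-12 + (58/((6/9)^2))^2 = 17019.38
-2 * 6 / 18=-2 / 3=-0.67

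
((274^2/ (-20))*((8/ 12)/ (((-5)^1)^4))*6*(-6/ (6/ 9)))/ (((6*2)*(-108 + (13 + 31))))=-56307/ 200000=-0.28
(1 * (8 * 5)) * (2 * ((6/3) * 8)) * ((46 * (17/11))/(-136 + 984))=62560/583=107.31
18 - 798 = -780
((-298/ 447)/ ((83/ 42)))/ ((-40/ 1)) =7/ 830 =0.01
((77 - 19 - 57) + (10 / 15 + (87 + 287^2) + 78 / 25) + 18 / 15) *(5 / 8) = 6184649 / 120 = 51538.74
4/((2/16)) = 32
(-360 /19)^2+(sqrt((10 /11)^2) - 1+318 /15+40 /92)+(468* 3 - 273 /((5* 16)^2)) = 1043098257131 /584531200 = 1784.50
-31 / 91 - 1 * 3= -3.34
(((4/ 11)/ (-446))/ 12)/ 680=-1/ 10008240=-0.00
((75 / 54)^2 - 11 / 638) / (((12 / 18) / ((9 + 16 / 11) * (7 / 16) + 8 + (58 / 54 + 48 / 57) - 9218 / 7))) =-3734.74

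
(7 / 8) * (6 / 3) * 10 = 35 / 2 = 17.50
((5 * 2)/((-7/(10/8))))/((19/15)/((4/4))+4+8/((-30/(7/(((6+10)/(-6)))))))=-375/1253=-0.30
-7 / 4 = -1.75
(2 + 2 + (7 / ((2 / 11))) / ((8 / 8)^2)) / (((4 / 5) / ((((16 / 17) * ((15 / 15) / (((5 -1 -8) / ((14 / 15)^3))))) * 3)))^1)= -1372 / 45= -30.49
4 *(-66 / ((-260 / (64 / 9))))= 1408 / 195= 7.22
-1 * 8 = -8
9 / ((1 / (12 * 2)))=216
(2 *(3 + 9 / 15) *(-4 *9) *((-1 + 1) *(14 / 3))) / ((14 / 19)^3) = 0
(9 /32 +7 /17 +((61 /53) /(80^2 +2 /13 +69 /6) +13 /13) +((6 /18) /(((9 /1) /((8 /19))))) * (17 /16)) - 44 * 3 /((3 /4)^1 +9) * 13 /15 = -123574248589441 /12328366998240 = -10.02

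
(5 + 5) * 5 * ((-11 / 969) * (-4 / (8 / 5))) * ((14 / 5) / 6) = 1925 / 2907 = 0.66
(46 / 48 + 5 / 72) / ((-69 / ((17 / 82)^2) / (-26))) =139009 / 8351208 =0.02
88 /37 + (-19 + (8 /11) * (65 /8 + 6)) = -2584 /407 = -6.35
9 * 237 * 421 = 897993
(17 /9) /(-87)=-17 /783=-0.02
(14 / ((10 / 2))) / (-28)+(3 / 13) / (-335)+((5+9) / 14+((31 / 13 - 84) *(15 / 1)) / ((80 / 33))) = -35125401 / 69680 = -504.10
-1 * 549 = -549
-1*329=-329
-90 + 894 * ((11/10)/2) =4017/10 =401.70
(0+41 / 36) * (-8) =-82 / 9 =-9.11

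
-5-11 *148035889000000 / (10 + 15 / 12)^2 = -1042172658560405 / 81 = -12866329118029.69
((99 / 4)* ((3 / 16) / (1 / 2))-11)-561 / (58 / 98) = -881243 / 928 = -949.62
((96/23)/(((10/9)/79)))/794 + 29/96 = 2962139/4382880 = 0.68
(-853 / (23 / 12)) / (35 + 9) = -2559 / 253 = -10.11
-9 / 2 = -4.50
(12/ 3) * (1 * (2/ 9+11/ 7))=7.17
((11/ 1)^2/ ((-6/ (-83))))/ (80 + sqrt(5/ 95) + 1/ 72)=20.86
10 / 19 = 0.53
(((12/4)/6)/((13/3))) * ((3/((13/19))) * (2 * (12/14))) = 1026/1183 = 0.87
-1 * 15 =-15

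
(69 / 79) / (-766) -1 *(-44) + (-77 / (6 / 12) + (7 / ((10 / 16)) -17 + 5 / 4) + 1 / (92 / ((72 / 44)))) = -17535104551 / 153100420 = -114.53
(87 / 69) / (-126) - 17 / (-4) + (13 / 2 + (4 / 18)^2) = 562817 / 52164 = 10.79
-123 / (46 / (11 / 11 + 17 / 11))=-1722 / 253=-6.81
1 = 1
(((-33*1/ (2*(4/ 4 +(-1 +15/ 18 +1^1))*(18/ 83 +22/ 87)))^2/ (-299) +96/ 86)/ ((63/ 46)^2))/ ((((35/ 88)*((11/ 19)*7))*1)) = -480240435505/ 13029550724736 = -0.04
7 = 7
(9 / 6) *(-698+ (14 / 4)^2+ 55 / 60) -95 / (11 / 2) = -45959 / 44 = -1044.52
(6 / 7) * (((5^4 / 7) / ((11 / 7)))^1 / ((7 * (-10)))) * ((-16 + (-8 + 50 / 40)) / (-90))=-325 / 1848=-0.18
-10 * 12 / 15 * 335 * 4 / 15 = -2144 / 3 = -714.67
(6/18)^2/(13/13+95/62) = 0.04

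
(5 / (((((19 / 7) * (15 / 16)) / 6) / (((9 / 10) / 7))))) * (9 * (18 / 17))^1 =23328 / 1615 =14.44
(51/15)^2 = 289/25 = 11.56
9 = 9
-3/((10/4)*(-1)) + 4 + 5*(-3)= -49/5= -9.80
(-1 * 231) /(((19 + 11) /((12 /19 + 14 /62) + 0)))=-7777 /1178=-6.60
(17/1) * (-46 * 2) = -1564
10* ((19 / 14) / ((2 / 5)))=475 / 14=33.93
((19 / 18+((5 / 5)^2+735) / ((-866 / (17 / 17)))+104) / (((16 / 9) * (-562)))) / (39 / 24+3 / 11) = -8933969 / 162555128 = -0.05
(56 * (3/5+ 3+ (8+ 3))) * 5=4088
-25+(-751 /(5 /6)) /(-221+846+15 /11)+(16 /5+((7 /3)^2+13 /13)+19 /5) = -2014447 /155025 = -12.99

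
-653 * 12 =-7836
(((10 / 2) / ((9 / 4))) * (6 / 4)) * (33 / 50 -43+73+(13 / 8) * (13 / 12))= 108.07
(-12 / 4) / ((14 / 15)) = -45 / 14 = -3.21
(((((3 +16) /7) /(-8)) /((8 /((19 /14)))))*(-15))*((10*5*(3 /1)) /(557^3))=0.00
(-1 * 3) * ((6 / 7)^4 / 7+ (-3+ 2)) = 46533 / 16807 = 2.77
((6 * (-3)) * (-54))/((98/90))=43740/49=892.65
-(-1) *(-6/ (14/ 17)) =-51/ 7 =-7.29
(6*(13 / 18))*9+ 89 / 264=10385 / 264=39.34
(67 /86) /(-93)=-67 /7998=-0.01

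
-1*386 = -386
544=544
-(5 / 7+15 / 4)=-125 / 28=-4.46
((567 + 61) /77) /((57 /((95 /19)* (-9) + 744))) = 146324 /1463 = 100.02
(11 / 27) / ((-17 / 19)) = -209 / 459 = -0.46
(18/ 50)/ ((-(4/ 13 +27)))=-117/ 8875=-0.01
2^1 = 2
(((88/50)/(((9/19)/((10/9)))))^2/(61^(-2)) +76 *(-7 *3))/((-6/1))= -5070292082/492075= -10303.90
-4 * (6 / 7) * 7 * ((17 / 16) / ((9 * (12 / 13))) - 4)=6691 / 72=92.93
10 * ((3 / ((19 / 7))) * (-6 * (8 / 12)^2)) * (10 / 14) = -400 / 19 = -21.05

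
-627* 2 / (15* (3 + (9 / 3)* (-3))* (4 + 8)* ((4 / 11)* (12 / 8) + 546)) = 2299 / 1082160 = 0.00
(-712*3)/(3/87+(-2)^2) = -20648/39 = -529.44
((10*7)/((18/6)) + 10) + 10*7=310/3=103.33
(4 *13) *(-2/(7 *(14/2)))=-104/49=-2.12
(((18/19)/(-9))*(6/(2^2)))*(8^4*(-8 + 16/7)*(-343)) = -24084480/19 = -1267604.21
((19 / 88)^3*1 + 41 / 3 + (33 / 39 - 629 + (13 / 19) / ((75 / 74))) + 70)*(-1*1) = 6865102960193 / 12624268800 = 543.80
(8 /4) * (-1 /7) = -2 /7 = -0.29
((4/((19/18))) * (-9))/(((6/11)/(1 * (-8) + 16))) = -9504/19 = -500.21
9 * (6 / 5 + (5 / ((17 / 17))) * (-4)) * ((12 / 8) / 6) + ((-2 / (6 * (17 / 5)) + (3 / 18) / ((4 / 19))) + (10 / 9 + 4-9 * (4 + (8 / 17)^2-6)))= -2131607 / 104040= -20.49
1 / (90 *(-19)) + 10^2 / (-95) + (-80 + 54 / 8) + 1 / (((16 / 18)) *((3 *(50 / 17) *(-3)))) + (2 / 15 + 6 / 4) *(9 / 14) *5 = -4726147 / 68400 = -69.10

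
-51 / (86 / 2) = -51 / 43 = -1.19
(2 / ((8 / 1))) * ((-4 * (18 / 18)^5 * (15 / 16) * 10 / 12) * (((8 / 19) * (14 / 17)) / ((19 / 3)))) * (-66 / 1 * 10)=173250 / 6137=28.23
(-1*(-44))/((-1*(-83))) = 44/83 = 0.53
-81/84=-27/28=-0.96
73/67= 1.09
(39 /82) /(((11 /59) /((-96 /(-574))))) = 55224 /129437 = 0.43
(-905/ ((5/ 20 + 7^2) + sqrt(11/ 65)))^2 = 2148852501146000/ 6362547163281 - 1342414736000 * sqrt(715)/ 6362547163281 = 332.09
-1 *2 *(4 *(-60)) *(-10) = -4800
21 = 21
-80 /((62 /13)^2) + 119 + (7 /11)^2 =13475548 /116281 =115.89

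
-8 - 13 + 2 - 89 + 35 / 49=-751 / 7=-107.29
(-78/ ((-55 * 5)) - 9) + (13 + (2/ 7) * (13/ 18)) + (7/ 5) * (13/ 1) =393104/ 17325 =22.69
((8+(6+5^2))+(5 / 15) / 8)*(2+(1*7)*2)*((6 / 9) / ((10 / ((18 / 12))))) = 62.47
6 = 6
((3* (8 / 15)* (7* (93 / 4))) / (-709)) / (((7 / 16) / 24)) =-71424 / 3545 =-20.15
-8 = -8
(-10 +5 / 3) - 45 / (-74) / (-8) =-8.41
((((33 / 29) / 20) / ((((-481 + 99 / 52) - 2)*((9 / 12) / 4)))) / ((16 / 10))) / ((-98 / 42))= 286 / 1692817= 0.00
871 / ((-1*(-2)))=871 / 2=435.50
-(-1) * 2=2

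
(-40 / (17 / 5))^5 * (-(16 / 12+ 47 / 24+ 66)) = 66520000000000 / 4259571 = 15616596.13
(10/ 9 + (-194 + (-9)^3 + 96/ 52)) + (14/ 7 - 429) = -157604/ 117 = -1347.04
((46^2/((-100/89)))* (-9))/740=423729/18500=22.90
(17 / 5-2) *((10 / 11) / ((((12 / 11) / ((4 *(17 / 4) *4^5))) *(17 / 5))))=17920 / 3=5973.33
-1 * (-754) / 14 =377 / 7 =53.86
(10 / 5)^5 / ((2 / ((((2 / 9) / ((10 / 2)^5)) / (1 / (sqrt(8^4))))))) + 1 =30173 / 28125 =1.07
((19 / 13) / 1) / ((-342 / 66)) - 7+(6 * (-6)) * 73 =-102776 / 39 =-2635.28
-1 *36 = -36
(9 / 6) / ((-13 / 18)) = -27 / 13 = -2.08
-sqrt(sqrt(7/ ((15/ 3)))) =-5^(3/ 4) * 7^(1/ 4)/ 5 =-1.09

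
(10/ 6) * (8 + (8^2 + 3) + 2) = 385/ 3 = 128.33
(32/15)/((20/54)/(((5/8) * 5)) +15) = 288/2041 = 0.14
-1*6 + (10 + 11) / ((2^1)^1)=9 / 2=4.50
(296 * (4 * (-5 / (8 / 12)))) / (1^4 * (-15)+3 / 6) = 17760 / 29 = 612.41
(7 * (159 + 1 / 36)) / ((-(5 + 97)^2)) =-40075 / 374544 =-0.11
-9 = -9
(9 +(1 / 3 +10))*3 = 58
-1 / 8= -0.12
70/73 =0.96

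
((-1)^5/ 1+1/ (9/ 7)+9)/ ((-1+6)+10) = 79/ 135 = 0.59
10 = 10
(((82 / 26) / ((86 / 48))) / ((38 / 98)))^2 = 2324782656 / 112805641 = 20.61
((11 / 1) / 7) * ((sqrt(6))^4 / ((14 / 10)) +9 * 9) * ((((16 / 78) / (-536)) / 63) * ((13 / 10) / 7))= -913 / 4826010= -0.00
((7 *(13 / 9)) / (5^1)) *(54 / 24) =91 / 20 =4.55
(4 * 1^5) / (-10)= -0.40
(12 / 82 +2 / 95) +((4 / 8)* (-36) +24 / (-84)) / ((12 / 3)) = -120076 / 27265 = -4.40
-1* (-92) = 92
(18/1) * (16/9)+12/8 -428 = -789/2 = -394.50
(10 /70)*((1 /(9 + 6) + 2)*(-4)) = -124 /105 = -1.18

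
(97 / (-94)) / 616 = -97 / 57904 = -0.00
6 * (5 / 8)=15 / 4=3.75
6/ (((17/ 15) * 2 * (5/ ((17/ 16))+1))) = 45/ 97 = 0.46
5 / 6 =0.83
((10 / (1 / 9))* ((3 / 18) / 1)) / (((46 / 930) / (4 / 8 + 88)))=1234575 / 46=26838.59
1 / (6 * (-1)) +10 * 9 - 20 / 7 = 3653 / 42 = 86.98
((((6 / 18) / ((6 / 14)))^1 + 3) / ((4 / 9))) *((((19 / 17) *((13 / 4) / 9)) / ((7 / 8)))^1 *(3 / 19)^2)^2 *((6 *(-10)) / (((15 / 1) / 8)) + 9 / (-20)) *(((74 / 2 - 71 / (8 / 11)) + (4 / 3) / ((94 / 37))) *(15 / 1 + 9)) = 7435604033 / 141335110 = 52.61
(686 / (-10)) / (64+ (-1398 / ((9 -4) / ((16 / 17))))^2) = -495635 / 500789824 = -0.00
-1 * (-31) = 31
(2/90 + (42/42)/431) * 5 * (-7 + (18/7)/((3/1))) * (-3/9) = 2924/11637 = 0.25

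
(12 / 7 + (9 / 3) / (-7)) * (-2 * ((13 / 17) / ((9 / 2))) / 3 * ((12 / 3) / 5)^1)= -208 / 1785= -0.12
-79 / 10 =-7.90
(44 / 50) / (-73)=-22 / 1825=-0.01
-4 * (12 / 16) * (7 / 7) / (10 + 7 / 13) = -39 / 137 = -0.28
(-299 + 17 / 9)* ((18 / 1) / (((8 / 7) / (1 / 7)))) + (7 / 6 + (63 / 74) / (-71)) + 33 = -9998551 / 15762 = -634.35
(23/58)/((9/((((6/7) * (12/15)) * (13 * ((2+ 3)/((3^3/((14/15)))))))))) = 2392/35235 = 0.07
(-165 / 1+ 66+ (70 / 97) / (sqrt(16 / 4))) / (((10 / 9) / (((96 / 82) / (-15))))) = 688896 / 99425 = 6.93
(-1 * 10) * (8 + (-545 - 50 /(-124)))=166345 /31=5365.97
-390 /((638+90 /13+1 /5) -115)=-4225 /5743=-0.74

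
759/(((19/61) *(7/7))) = 46299/19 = 2436.79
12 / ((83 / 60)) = 720 / 83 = 8.67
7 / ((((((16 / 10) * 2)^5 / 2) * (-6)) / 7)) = -153125 / 3145728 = -0.05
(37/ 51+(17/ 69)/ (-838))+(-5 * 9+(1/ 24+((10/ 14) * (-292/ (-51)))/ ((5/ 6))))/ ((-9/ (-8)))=-2159747003/ 61927362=-34.88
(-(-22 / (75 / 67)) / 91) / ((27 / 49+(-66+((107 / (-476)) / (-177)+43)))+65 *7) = 41395816 / 82908724925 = 0.00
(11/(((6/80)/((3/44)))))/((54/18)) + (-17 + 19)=16/3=5.33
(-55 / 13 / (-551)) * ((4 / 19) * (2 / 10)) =44 / 136097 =0.00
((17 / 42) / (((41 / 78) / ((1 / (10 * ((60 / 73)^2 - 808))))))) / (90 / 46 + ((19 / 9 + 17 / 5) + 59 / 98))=-1706500341 / 144377687312584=-0.00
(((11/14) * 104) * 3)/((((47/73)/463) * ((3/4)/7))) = 77332112/47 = 1645364.09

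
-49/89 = -0.55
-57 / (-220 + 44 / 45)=2565 / 9856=0.26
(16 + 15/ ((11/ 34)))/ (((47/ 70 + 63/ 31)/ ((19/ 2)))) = 14141890/ 64537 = 219.13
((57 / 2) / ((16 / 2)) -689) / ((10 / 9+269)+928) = -98703 / 172528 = -0.57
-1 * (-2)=2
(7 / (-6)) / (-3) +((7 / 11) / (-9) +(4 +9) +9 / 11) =311 / 22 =14.14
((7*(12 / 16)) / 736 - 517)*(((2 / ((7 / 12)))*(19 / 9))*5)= -144592565 / 7728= -18710.22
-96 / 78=-16 / 13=-1.23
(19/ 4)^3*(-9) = -61731/ 64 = -964.55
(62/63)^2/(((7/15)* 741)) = 19220/6862401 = 0.00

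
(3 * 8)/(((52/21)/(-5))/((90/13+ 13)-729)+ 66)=2903670/7985177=0.36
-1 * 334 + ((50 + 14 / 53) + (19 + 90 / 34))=-236142 / 901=-262.09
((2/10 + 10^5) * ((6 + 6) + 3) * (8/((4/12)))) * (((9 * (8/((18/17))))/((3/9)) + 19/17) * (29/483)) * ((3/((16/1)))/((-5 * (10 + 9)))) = -455054410107/520030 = -875054.15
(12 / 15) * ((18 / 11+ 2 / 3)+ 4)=832 / 165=5.04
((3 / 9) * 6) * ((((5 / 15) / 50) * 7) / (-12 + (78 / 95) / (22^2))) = -32186 / 4137615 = -0.01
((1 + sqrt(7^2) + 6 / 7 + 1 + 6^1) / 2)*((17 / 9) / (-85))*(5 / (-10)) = 37 / 420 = 0.09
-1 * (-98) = 98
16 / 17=0.94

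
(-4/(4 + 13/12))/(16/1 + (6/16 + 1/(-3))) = -1152/23485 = -0.05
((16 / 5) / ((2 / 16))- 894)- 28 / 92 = -99901 / 115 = -868.70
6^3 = 216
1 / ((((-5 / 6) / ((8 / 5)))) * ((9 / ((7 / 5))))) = -112 / 375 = -0.30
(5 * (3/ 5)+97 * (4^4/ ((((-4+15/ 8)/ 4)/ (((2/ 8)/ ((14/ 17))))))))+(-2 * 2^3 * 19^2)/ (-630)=-4465927/ 315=-14177.55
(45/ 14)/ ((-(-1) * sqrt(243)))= 5 * sqrt(3)/ 42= 0.21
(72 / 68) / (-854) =-9 / 7259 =-0.00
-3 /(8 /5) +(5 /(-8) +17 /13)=-1.19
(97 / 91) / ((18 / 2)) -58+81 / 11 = -455116 / 9009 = -50.52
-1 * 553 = -553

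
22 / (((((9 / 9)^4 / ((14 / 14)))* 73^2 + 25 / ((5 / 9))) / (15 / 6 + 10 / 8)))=165 / 10748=0.02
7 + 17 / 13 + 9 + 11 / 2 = 593 / 26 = 22.81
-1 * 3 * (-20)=60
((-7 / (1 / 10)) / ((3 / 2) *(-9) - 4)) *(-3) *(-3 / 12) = 3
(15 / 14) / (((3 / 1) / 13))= 65 / 14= 4.64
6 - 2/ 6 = 17/ 3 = 5.67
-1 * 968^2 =-937024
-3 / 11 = -0.27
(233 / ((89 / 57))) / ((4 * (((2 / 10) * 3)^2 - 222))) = -110675 / 657532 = -0.17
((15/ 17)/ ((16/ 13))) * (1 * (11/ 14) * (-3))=-6435/ 3808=-1.69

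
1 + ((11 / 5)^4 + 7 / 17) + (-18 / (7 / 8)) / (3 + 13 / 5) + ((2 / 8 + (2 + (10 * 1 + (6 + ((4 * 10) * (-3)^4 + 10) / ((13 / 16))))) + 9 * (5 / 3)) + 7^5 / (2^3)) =25636778249 / 4165000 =6155.29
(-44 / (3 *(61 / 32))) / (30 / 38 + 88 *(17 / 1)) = -26752 / 5204337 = -0.01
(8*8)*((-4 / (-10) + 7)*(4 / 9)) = 210.49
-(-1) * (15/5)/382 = 3/382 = 0.01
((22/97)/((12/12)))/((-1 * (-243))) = 22/23571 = 0.00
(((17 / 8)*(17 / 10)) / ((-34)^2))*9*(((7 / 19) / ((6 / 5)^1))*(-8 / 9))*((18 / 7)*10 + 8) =-59 / 228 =-0.26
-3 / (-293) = 3 / 293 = 0.01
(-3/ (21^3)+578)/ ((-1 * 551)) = -1784285/ 1700937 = -1.05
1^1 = 1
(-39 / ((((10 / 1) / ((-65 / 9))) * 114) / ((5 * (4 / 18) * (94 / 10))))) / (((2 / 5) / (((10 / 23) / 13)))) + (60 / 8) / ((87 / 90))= 7.97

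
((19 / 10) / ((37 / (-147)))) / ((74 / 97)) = -270921 / 27380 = -9.89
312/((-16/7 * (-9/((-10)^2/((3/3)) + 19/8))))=24843/16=1552.69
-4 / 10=-2 / 5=-0.40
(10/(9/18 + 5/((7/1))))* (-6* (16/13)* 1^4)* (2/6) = -4480/221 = -20.27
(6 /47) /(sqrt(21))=0.03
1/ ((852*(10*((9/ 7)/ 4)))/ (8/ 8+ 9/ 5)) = 49/ 47925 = 0.00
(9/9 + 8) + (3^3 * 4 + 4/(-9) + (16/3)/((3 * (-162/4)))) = 84937/729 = 116.51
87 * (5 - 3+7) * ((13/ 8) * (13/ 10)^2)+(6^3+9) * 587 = 107380251/ 800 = 134225.31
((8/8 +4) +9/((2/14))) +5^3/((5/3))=143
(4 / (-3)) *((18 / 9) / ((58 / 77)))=-308 / 87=-3.54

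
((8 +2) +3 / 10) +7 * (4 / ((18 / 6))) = 589 / 30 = 19.63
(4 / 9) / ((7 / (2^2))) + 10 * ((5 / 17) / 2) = 1847 / 1071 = 1.72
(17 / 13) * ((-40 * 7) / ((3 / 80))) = -380800 / 39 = -9764.10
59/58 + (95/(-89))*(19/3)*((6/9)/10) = 26321/46458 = 0.57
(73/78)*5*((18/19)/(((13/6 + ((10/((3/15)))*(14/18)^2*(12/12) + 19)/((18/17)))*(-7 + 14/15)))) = -11973825/797618822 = -0.02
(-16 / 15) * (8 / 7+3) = -464 / 105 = -4.42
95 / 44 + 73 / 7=3877 / 308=12.59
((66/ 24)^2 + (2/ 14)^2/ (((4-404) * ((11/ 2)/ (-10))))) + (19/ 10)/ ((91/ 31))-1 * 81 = -40803249/ 560560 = -72.79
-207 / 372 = -69 / 124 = -0.56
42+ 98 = 140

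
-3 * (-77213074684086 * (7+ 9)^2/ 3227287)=59299641357378048/ 3227287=18374455496.95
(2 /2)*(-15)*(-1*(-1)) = -15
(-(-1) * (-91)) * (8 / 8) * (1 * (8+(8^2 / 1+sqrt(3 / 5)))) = -6552 - 91 * sqrt(15) / 5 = -6622.49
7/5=1.40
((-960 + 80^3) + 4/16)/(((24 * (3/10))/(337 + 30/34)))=407696555/17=23982150.29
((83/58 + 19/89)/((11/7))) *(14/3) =415961/85173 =4.88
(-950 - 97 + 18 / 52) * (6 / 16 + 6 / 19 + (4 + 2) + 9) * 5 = -324515025 / 3952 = -82114.13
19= 19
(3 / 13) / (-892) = -3 / 11596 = -0.00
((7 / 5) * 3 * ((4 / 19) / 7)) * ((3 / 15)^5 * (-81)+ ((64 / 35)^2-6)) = -0.34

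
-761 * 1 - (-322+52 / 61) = -26831 / 61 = -439.85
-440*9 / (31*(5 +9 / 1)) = -1980 / 217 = -9.12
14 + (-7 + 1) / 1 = 8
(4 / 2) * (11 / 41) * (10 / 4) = 55 / 41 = 1.34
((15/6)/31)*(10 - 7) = 15/62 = 0.24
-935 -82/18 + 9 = -8375/9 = -930.56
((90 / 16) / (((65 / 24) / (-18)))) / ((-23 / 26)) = 972 / 23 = 42.26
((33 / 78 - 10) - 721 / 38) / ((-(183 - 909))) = -3526 / 89661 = -0.04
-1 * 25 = -25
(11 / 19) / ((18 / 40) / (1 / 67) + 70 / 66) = 7260 / 391381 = 0.02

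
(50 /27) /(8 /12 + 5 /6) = 100 /81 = 1.23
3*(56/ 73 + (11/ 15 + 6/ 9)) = 2373/ 365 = 6.50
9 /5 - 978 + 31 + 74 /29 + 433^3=11771360181 /145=81181794.35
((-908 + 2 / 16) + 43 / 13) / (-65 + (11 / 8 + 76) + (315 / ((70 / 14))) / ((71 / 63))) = -13.25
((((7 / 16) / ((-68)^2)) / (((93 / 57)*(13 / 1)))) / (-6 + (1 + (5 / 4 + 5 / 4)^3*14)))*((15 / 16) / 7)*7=7 / 357786624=0.00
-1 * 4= -4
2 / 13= 0.15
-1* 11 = -11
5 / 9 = 0.56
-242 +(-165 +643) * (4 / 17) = -2202 / 17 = -129.53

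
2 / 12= 1 / 6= 0.17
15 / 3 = 5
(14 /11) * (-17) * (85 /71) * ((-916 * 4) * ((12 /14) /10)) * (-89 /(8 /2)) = -141362616 /781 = -181002.07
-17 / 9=-1.89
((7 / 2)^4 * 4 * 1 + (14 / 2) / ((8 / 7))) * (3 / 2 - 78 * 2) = -1498959 / 16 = -93684.94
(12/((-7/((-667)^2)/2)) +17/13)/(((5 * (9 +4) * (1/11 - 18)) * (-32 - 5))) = -35.41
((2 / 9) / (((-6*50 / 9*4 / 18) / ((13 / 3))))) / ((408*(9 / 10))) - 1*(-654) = 24014867 / 36720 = 654.00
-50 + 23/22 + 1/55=-5383/110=-48.94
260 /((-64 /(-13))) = 845 /16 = 52.81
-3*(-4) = 12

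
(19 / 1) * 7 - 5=128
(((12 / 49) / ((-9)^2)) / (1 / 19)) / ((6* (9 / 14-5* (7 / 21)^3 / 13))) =988 / 64869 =0.02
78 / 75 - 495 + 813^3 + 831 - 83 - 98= 13434198826 / 25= 537367953.04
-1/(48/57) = -19/16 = -1.19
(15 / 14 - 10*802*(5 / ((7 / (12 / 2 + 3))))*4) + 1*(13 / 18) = -1856041 / 9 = -206226.78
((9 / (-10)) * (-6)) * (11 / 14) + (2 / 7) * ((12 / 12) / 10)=4.27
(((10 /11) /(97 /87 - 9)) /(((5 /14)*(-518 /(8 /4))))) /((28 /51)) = 4437 /1954414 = 0.00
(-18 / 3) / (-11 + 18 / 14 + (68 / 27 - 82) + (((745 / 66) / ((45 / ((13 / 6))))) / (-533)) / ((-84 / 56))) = 9205812 / 136852201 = 0.07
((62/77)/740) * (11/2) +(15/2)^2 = 145703/2590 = 56.26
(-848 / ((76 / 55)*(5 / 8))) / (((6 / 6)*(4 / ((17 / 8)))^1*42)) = -12.42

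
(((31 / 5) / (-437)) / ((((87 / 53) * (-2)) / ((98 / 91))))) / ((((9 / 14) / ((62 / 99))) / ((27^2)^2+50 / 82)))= 217517769036008 / 90276685785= 2409.46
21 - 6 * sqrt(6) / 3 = 21 - 2 * sqrt(6) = 16.10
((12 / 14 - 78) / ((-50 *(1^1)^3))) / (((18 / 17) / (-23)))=-1173 / 35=-33.51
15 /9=5 /3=1.67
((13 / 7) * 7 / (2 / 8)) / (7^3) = 52 / 343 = 0.15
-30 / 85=-6 / 17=-0.35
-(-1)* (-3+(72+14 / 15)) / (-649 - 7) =-1049 / 9840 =-0.11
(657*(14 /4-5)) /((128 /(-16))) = 1971 /16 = 123.19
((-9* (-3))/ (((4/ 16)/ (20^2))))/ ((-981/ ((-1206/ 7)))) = 5788800/ 763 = 7586.89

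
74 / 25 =2.96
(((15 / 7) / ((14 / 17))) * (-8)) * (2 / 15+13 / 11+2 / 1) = -37196 / 539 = -69.01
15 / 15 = 1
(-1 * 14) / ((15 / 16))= -224 / 15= -14.93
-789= -789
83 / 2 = 41.50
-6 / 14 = -3 / 7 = -0.43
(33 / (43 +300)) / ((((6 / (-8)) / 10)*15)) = -88 / 1029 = -0.09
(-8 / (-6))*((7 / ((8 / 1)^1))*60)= 70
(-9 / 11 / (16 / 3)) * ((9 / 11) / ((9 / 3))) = -81 / 1936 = -0.04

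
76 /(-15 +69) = 38 /27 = 1.41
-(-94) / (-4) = -47 / 2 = -23.50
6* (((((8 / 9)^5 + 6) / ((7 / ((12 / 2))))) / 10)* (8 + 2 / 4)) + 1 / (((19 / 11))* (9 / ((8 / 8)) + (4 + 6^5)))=973791297499 / 33983913285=28.65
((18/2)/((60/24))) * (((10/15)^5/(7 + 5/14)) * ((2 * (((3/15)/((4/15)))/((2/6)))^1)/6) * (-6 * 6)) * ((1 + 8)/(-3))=2688/515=5.22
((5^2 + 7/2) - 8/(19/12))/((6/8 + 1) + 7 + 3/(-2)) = 1782/551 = 3.23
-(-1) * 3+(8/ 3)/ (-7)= 55/ 21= 2.62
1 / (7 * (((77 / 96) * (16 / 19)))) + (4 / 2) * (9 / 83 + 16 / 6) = 773284 / 134211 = 5.76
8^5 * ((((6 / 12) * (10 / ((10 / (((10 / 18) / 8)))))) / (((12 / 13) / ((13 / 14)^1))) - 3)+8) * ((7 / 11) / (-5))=-6236416 / 297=-20998.03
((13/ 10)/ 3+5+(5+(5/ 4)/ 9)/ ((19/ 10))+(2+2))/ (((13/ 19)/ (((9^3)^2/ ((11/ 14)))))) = 8579347308/ 715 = 11999087.14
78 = 78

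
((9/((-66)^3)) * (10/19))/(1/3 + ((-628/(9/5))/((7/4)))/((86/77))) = 645/6974807356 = 0.00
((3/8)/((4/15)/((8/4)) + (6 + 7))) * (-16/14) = -45/1379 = -0.03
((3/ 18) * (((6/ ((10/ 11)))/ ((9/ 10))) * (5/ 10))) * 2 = 11/ 9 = 1.22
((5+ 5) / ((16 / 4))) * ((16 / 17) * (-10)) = -400 / 17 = -23.53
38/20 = 19/10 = 1.90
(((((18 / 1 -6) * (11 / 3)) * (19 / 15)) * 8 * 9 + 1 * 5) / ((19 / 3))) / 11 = 60267 / 1045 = 57.67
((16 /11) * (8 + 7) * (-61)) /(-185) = 7.19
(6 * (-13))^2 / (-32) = -1521 / 8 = -190.12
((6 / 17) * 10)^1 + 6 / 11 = 762 / 187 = 4.07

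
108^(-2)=1 / 11664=0.00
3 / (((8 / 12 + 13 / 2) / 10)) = 180 / 43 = 4.19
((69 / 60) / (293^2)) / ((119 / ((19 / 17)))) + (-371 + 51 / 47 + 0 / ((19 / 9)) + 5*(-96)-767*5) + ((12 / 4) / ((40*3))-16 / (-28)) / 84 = -128489993299353479 / 27426365463840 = -4684.91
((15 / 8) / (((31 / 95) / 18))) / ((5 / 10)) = 12825 / 62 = 206.85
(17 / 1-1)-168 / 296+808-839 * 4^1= -2532.57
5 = 5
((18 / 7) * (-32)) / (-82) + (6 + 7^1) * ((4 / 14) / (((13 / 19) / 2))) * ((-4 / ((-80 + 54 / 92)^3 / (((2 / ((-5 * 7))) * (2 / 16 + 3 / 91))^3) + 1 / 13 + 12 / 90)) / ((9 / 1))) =1.00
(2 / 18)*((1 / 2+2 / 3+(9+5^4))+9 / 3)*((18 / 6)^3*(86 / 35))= 23521 / 5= 4704.20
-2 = -2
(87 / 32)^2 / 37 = 7569 / 37888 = 0.20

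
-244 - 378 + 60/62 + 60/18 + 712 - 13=7561/93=81.30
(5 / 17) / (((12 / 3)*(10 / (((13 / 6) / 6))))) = 0.00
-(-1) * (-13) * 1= -13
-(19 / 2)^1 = -19 / 2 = -9.50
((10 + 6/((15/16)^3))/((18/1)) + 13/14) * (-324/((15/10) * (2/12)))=-2141752/875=-2447.72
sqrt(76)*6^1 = 12*sqrt(19) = 52.31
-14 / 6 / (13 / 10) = -70 / 39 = -1.79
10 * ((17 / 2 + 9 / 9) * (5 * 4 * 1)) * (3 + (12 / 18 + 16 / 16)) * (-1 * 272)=-7235200 / 3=-2411733.33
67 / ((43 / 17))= 1139 / 43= 26.49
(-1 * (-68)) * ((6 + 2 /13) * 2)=10880 /13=836.92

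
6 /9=2 /3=0.67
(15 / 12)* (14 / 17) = 35 / 34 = 1.03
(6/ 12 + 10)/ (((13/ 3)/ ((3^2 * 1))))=567/ 26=21.81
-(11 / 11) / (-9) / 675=0.00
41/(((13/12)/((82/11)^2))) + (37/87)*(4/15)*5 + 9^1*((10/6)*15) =956049517/410553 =2328.69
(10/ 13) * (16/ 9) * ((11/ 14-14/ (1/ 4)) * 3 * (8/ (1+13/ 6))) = -989440/ 1729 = -572.26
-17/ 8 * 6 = -51/ 4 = -12.75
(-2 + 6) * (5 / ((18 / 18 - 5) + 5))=20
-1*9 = -9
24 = 24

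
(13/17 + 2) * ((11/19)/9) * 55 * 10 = 284350/2907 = 97.82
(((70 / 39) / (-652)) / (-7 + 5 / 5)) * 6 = 35 / 12714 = 0.00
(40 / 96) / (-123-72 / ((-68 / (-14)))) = -85 / 28116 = -0.00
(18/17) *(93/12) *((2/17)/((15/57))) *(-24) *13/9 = -183768/1445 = -127.18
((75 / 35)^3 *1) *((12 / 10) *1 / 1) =4050 / 343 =11.81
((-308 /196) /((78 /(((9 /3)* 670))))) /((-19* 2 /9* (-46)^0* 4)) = 33165 /13832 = 2.40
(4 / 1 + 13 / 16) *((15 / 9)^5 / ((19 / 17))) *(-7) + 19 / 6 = -28400447 / 73872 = -384.45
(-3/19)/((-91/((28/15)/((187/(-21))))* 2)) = -42/230945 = -0.00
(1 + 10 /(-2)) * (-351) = 1404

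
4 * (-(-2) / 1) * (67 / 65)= 536 / 65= 8.25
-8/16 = -0.50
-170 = -170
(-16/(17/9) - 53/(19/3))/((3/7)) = -12691/323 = -39.29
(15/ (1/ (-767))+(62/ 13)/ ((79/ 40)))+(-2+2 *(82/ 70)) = -413448101/ 35945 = -11502.24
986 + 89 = 1075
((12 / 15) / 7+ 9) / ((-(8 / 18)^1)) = -20.51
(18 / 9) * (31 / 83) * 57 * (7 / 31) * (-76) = -60648 / 83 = -730.70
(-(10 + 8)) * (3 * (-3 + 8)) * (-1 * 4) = 1080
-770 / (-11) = 70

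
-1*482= -482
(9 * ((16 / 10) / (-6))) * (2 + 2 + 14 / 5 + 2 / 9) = -1264 / 75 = -16.85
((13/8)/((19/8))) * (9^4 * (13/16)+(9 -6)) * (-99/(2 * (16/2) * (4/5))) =-549169335/19456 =-28226.22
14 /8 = 7 /4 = 1.75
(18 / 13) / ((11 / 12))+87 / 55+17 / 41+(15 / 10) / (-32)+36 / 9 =1272389 / 170560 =7.46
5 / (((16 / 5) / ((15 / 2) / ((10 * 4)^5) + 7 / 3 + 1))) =409600009 / 78643200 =5.21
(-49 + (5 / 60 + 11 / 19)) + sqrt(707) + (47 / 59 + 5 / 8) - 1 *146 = -5190215 / 26904 + sqrt(707) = -166.33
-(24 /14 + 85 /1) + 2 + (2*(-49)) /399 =-33899 /399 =-84.96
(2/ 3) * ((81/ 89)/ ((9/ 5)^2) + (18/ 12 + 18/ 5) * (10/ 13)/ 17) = 1184/ 3471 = 0.34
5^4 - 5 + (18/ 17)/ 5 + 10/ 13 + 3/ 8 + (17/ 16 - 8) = 10862919/ 17680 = 614.42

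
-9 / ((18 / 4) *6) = -1 / 3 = -0.33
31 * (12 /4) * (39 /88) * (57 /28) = 206739 /2464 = 83.90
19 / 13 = 1.46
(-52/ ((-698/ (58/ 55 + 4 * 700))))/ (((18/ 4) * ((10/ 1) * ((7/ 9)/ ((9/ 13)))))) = 2773044/ 671825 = 4.13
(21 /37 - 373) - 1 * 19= -14483 /37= -391.43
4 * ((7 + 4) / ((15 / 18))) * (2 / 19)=528 / 95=5.56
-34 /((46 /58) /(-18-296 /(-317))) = 5334260 /7291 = 731.62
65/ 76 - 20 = -19.14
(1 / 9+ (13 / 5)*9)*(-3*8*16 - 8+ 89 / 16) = -363423 / 40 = -9085.58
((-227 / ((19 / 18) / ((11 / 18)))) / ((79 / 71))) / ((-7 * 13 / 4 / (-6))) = -4254888 / 136591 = -31.15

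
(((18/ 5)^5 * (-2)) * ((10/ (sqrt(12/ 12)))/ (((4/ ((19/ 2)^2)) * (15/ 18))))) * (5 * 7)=-7162407504/ 625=-11459852.01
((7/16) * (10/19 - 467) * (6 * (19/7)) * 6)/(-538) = 79767/2152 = 37.07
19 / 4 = 4.75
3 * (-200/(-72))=25/3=8.33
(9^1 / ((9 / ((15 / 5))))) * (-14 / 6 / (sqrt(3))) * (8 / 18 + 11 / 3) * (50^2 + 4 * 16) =-664076 * sqrt(3) / 27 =-42600.50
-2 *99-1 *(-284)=86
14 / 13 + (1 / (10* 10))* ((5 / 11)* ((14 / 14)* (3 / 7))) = 21599 / 20020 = 1.08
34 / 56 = 17 / 28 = 0.61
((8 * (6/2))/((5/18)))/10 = 216/25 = 8.64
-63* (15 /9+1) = -168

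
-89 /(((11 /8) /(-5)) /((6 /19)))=21360 /209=102.20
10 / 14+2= 19 / 7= 2.71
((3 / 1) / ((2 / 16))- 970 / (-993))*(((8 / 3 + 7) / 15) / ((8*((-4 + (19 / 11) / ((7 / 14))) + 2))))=3955919 / 2859840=1.38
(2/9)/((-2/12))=-4/3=-1.33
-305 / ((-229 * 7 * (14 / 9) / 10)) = 1.22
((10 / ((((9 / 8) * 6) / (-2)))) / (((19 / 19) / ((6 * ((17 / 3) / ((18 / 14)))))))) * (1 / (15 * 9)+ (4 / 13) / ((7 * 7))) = -640288 / 597051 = -1.07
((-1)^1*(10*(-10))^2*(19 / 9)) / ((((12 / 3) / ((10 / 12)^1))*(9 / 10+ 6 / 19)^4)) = -154756187500000 / 76879700667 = -2012.97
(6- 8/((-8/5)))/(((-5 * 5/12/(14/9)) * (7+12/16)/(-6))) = 4928/775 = 6.36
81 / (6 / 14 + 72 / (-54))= -1701 / 19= -89.53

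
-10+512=502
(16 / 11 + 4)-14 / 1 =-94 / 11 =-8.55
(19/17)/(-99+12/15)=-95/8347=-0.01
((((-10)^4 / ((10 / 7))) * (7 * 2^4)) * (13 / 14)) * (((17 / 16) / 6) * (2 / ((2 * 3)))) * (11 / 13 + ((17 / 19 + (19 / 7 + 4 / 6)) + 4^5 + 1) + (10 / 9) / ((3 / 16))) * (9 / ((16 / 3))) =51388681625 / 684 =75129651.50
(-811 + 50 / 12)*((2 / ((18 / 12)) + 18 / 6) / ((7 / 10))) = -314665 / 63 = -4994.68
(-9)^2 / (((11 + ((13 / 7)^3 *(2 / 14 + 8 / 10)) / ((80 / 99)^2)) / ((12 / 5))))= 14936140800 / 1555734301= 9.60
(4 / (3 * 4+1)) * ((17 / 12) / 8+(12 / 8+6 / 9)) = 75 / 104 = 0.72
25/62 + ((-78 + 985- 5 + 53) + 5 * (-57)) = 41565/62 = 670.40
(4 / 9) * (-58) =-25.78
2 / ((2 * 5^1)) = 1 / 5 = 0.20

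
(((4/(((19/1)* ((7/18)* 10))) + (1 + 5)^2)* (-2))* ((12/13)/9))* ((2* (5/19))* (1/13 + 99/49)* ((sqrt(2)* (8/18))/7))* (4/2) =-151855104* sqrt(2)/146482609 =-1.47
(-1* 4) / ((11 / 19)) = -76 / 11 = -6.91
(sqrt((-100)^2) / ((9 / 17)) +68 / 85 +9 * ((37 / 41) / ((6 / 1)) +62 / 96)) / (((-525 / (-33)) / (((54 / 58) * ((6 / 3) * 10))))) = 230.41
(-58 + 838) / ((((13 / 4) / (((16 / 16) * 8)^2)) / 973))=14945280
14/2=7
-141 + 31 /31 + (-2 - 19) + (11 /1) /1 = -150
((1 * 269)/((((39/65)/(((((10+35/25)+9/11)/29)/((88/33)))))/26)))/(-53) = -587496/16907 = -34.75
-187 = -187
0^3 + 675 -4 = 671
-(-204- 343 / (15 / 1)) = 3403 / 15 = 226.87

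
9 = 9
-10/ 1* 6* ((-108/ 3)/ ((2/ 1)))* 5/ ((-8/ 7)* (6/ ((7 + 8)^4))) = -79734375/ 2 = -39867187.50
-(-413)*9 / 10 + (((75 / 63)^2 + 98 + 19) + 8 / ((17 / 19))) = 37414409 / 74970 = 499.06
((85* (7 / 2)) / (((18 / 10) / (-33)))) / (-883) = 32725 / 5298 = 6.18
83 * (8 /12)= 166 /3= 55.33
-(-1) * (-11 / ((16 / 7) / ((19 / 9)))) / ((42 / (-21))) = 1463 / 288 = 5.08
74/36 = 37/18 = 2.06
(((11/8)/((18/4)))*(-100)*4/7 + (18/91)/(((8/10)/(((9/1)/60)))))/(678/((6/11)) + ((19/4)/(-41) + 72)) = -4680437/353219958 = -0.01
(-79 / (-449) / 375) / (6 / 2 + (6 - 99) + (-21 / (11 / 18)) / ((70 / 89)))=-869 / 247612275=-0.00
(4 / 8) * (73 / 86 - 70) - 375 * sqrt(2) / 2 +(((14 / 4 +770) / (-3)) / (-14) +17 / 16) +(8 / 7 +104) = 1300991 / 14448 - 375 * sqrt(2) / 2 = -175.12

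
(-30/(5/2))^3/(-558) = 3.10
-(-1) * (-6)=-6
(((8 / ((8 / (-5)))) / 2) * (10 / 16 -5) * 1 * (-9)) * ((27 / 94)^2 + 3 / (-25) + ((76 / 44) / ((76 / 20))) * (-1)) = 48.44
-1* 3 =-3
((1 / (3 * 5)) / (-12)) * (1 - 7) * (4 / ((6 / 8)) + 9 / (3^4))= 49 / 270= 0.18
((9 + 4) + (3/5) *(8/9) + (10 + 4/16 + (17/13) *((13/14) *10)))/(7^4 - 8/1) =0.02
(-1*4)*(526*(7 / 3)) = -14728 / 3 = -4909.33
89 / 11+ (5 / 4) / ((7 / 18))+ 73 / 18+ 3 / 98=149327 / 9702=15.39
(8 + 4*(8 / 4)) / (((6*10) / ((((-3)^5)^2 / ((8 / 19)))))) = 373977 / 10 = 37397.70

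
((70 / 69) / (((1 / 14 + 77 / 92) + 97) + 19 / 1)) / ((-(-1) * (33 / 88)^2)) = 125440 / 2032803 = 0.06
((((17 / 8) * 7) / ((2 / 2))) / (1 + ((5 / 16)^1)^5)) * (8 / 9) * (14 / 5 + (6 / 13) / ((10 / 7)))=3618635776 / 87892155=41.17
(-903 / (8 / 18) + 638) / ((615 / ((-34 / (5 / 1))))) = 3791 / 246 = 15.41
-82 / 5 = -16.40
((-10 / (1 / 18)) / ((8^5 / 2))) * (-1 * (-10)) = -225 / 2048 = -0.11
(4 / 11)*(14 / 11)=56 / 121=0.46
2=2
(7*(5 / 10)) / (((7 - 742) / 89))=-89 / 210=-0.42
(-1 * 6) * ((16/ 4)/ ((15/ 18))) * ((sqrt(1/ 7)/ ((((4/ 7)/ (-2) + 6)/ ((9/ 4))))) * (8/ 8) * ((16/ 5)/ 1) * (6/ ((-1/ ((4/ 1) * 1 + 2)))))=23328 * sqrt(7)/ 125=493.76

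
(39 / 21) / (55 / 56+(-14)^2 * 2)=104 / 22007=0.00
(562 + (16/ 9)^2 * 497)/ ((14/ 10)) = 863770/ 567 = 1523.40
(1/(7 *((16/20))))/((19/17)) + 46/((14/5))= 8825/532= 16.59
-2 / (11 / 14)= -28 / 11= -2.55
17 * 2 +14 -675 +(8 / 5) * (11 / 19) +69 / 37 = -2194094 / 3515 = -624.21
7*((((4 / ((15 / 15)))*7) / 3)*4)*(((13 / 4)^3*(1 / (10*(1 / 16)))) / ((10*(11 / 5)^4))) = 2691325 / 43923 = 61.27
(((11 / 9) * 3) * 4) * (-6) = -88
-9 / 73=-0.12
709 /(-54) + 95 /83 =-11.99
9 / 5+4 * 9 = 189 / 5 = 37.80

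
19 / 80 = 0.24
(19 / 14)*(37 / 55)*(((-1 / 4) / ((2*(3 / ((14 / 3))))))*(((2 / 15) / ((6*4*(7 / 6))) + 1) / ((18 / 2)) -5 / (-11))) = -8275013 / 82328400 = -0.10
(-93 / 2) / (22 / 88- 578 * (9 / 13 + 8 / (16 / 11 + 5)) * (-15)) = -171678 / 61835363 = -0.00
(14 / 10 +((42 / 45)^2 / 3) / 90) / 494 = 42623 / 15005250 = 0.00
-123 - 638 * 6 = -3951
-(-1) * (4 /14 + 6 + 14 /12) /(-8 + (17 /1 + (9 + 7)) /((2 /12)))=313 /7980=0.04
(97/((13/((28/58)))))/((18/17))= 11543/3393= 3.40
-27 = -27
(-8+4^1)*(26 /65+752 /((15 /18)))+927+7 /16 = -214701 /80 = -2683.76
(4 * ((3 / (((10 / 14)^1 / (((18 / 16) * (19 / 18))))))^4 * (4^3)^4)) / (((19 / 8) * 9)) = 1214186545152 / 625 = 1942698472.24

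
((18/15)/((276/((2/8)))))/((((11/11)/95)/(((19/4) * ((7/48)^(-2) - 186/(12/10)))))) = -1910051/36064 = -52.96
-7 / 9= -0.78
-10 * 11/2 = -55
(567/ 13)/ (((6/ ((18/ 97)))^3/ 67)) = 0.09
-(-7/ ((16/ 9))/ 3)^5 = 4084101/ 1048576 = 3.89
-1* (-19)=19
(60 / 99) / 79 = 20 / 2607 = 0.01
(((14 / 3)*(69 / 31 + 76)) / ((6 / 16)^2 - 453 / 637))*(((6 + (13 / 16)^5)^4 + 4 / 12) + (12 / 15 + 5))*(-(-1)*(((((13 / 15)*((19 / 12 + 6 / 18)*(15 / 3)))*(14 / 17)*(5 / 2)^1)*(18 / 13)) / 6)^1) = -51654855412845494268221039326088200525 / 12503024807157207961782240411648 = -4131388.70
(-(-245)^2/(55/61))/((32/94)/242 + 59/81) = -30666736485/336181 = -91220.91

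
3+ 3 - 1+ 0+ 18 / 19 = 113 / 19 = 5.95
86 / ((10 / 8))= 344 / 5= 68.80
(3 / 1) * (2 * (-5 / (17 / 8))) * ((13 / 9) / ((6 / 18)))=-1040 / 17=-61.18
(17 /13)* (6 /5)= 102 /65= 1.57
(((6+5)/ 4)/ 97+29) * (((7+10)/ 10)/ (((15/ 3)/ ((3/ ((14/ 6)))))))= 246177/ 19400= 12.69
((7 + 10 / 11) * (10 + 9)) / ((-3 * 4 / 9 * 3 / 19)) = -31407 / 44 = -713.80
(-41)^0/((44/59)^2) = 3481/1936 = 1.80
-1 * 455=-455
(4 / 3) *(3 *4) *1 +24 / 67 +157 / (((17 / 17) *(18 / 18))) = 11615 / 67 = 173.36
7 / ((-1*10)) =-7 / 10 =-0.70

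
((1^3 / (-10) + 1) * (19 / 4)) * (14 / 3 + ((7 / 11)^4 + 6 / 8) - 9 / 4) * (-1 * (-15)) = 50032035 / 234256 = 213.58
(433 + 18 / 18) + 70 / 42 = 1307 / 3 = 435.67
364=364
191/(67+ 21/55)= 10505/3706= 2.83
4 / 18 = 2 / 9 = 0.22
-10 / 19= -0.53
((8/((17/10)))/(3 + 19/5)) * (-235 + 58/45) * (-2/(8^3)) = 0.63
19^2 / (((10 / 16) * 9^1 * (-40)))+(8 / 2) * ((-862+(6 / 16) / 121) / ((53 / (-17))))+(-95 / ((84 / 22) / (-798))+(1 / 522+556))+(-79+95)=300325271251 / 13948275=21531.36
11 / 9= 1.22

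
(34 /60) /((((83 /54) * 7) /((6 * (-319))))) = -292842 /2905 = -100.81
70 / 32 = 35 / 16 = 2.19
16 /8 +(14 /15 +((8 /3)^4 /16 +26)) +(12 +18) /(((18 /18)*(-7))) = 78836 /2835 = 27.81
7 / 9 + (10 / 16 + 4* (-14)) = -3931 / 72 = -54.60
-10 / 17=-0.59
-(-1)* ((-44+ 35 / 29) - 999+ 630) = -11942 / 29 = -411.79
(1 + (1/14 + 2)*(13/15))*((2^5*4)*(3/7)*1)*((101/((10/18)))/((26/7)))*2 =34149312/2275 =15010.69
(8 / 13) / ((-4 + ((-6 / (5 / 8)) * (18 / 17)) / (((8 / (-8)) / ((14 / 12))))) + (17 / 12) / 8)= 65280 / 852449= 0.08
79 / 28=2.82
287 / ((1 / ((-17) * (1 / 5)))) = -4879 / 5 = -975.80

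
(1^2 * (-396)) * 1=-396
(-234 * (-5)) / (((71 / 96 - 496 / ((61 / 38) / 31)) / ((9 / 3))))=-1581120 / 4314409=-0.37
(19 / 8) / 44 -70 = -24621 / 352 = -69.95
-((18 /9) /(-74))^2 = -1 /1369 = -0.00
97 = 97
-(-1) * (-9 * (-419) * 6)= 22626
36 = 36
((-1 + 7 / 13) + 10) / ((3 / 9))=372 / 13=28.62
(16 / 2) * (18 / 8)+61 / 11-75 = -566 / 11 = -51.45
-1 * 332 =-332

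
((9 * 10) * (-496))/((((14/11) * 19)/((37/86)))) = -4542120/5719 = -794.22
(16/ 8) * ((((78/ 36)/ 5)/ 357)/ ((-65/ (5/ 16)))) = -1/ 85680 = -0.00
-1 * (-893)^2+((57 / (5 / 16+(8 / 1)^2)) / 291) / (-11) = -875553547711 / 1097943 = -797449.00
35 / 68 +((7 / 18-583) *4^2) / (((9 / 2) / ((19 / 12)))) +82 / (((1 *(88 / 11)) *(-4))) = -216922615 / 66096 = -3281.93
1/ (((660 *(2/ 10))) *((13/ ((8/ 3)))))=0.00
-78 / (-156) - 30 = -59 / 2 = -29.50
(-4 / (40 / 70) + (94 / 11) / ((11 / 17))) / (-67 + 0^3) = -751 / 8107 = -0.09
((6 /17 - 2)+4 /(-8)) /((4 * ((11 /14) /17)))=-511 /44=-11.61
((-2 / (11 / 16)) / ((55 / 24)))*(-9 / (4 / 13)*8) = 179712 / 605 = 297.04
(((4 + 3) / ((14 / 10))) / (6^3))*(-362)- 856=-864.38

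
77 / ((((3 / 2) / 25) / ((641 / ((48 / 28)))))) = 8637475 / 18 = 479859.72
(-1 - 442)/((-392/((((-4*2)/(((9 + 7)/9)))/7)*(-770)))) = 219285/392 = 559.40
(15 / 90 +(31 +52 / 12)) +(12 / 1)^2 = 359 / 2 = 179.50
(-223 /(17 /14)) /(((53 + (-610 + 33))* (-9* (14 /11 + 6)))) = -0.01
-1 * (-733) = 733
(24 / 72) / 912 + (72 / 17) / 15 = 65749 / 232560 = 0.28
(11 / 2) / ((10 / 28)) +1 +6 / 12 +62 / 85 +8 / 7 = 22339 / 1190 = 18.77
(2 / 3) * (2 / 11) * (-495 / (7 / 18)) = -1080 / 7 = -154.29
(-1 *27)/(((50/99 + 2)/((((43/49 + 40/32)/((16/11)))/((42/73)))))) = -298352241/10888192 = -27.40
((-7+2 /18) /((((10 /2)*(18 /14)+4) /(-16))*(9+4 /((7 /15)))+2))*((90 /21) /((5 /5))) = 3.12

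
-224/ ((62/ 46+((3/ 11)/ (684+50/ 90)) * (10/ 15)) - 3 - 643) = 0.35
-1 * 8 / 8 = -1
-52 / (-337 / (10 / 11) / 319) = 15080 / 337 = 44.75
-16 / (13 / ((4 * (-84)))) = 5376 / 13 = 413.54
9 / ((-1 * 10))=-9 / 10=-0.90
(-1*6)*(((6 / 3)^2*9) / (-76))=54 / 19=2.84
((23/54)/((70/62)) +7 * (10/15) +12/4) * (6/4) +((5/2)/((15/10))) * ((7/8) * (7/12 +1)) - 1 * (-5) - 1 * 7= 124739/10080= 12.37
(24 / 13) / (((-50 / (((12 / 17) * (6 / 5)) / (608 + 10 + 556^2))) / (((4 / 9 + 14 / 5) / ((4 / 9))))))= -15768 / 21392385625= -0.00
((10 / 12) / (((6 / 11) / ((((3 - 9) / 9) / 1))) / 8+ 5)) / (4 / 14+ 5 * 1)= 0.03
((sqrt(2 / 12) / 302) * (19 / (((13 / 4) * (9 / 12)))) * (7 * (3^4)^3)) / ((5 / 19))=596867292 * sqrt(6) / 9815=148957.75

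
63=63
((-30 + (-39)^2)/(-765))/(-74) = 497/18870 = 0.03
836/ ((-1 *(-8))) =209/ 2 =104.50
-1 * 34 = -34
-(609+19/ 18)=-10981/ 18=-610.06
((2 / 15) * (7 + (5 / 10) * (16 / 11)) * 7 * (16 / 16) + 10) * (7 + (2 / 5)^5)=12443176 / 103125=120.66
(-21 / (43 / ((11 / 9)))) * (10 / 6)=-385 / 387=-0.99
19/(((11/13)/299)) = 73853/11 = 6713.91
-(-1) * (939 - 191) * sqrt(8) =1496 * sqrt(2) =2115.66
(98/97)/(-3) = -98/291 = -0.34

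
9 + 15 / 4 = 12.75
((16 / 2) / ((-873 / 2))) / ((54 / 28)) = -224 / 23571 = -0.01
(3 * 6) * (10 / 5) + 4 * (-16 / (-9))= 388 / 9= 43.11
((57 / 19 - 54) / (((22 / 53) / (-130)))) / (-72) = -58565 / 264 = -221.84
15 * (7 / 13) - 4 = 4.08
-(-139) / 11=12.64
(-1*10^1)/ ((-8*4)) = 5/ 16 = 0.31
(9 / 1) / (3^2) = 1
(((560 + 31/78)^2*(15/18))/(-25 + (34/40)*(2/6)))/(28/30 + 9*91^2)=-238831440125/1681129224138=-0.14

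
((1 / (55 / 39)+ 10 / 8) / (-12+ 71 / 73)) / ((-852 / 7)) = 31463 / 21555600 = 0.00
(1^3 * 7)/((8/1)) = 7/8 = 0.88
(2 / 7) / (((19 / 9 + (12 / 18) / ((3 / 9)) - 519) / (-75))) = 675 / 16219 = 0.04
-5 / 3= -1.67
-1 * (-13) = 13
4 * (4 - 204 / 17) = -32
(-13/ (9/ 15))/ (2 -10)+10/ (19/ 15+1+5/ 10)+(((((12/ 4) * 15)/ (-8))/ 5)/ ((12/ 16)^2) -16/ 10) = 27119/ 9960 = 2.72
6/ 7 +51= 363/ 7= 51.86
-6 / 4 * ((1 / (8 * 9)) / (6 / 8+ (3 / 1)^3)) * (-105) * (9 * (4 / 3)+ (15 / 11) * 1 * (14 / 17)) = 14315 / 13838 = 1.03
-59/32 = -1.84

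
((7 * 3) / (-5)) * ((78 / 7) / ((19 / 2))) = -468 / 95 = -4.93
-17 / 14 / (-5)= 17 / 70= 0.24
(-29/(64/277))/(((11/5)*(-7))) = 40165/4928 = 8.15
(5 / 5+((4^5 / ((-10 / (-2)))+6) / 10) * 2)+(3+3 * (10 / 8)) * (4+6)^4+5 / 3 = 5065862 / 75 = 67544.83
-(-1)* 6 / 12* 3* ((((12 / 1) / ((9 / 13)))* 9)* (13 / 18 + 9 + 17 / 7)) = 19903 / 7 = 2843.29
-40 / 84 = -10 / 21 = -0.48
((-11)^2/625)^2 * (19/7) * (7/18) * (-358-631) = -275119031/7031250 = -39.13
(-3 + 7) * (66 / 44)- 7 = -1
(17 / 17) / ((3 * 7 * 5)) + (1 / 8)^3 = 617 / 53760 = 0.01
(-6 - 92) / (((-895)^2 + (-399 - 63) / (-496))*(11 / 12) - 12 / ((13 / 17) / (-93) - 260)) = -119888618304 / 898276258519765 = -0.00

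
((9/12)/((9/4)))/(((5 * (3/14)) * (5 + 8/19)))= 266/4635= 0.06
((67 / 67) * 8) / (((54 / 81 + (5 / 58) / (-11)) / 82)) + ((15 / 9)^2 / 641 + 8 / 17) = 123197623229 / 123670053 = 996.18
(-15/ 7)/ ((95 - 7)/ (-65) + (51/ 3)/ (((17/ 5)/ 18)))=-975/ 40334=-0.02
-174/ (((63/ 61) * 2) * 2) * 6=-1769/ 7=-252.71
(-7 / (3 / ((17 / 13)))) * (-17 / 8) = 2023 / 312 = 6.48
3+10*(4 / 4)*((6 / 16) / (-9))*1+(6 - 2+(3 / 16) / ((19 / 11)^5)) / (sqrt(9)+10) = 4468332055 / 1545085776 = 2.89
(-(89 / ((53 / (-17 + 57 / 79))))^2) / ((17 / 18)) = -235794926088 / 298026473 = -791.19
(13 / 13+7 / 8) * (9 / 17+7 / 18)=1.72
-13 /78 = -1 /6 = -0.17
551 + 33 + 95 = 679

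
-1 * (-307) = 307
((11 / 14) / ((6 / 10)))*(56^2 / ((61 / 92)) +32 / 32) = 5290505 / 854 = 6194.97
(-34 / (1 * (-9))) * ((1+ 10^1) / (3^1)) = 374 / 27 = 13.85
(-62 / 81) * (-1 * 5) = 310 / 81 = 3.83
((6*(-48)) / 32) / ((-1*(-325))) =-9 / 325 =-0.03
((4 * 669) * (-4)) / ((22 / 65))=-347880 / 11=-31625.45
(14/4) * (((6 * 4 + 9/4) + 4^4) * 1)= 7903/8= 987.88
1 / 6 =0.17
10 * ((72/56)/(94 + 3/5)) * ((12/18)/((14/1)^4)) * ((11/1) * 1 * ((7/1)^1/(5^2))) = 3/412972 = 0.00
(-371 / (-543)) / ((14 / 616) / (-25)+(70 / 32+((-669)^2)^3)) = 233200 / 30599277533993004175629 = 0.00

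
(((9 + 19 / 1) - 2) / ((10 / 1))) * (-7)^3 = -4459 / 5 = -891.80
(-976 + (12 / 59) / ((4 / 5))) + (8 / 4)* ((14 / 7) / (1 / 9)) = -55445 / 59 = -939.75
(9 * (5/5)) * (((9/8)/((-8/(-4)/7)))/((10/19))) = 10773/160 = 67.33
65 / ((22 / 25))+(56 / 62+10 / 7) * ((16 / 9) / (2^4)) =3184757 / 42966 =74.12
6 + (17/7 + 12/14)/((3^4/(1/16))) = 54455/9072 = 6.00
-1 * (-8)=8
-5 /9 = -0.56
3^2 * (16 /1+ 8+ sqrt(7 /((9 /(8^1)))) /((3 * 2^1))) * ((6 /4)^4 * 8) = 81 * sqrt(14) /2+ 8748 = 8899.54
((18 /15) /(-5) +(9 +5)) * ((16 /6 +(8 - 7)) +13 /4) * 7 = 49966 /75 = 666.21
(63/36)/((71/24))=42/71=0.59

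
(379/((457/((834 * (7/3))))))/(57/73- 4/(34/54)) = -289.63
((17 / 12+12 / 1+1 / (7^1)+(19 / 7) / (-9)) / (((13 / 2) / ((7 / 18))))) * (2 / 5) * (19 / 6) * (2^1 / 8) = 4883 / 19440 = 0.25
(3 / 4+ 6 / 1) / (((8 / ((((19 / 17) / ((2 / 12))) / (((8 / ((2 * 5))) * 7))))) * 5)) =1539 / 7616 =0.20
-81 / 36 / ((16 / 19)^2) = -3249 / 1024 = -3.17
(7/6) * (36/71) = 42/71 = 0.59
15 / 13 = 1.15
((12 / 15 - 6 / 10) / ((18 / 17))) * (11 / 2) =1.04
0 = 0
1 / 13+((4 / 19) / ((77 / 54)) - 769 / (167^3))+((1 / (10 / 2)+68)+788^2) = 621012.42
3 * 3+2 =11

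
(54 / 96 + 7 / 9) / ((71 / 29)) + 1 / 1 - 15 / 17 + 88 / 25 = 18185029 / 4345200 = 4.19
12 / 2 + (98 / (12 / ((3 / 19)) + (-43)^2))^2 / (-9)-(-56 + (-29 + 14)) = 77.00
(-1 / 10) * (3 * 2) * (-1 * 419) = 1257 / 5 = 251.40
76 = 76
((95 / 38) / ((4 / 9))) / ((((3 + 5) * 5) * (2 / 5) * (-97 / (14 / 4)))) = -315 / 24832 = -0.01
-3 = -3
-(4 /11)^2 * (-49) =784 /121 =6.48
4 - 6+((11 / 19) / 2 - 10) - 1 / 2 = -232 / 19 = -12.21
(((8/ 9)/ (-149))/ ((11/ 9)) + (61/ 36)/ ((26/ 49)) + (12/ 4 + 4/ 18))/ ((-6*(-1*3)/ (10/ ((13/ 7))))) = 344214745/ 179490168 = 1.92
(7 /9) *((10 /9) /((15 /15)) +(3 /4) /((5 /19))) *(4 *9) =4991 /45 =110.91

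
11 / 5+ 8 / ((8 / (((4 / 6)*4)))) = 73 / 15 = 4.87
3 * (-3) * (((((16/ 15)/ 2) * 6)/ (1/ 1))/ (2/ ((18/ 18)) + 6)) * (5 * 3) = -54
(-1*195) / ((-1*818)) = 195 / 818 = 0.24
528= 528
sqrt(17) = 4.12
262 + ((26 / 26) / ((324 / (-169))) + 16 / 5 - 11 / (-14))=3010363 / 11340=265.46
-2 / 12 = -0.17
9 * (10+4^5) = 9306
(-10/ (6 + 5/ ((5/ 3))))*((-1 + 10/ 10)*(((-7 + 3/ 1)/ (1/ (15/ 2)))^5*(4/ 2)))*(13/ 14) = 0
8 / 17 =0.47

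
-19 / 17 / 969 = -1 / 867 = -0.00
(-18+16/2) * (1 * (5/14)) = -25/7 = -3.57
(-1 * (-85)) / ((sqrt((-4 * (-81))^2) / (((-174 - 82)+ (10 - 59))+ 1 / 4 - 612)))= -311695 / 1296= -240.51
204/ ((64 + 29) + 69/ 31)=527/ 246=2.14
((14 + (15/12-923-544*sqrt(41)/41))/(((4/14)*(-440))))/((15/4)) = 952*sqrt(41)/33825 + 25417/13200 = 2.11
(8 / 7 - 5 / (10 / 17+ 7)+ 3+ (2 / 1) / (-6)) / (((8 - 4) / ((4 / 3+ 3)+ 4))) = 71125 / 10836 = 6.56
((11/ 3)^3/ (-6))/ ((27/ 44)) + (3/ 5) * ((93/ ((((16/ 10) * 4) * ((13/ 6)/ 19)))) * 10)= 170853977/ 227448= 751.18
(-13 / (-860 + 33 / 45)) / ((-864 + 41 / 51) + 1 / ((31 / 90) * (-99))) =-3391245 / 193494217817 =-0.00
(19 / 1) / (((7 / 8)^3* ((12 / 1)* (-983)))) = -2432 / 1011507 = -0.00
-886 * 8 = -7088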